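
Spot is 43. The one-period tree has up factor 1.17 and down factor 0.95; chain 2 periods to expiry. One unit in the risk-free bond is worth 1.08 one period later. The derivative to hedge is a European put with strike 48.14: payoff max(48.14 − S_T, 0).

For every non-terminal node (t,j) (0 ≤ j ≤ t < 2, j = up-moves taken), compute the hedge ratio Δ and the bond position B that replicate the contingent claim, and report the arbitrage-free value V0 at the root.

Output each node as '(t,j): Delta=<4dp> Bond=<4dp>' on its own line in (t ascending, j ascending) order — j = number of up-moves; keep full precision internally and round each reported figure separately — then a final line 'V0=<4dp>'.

(0,0): Delta=-0.3798 Bond=17.8150
(1,0): Delta=-1.0000 Bond=44.5741
(1,1): Delta=-0.0312 Bond=1.7013
V0=1.4822

No-arbitrage ⇒ martingale measure with p* = (R−d)/(u−d) = 0.5909.
At expiry t=2: V(2,0)=9.3325, V(2,1)=0.3455, V(2,2)=0.0000
(1,0): S=40.8500. Δ = (V_up−V_dn)/(S_up−S_dn) = (0.3455−9.3325)/(47.7945−38.8075) = -1.0000. V = [p*·0.3455 + (1−p*)·9.3325]/1.08 = 3.7241. B = V − Δ·S = 44.5741.
(1,1): S=50.3100. Δ = (V_up−V_dn)/(S_up−S_dn) = (0.0000−0.3455)/(58.8627−47.7945) = -0.0312. V = [p*·0.0000 + (1−p*)·0.3455]/1.08 = 0.1309. B = V − Δ·S = 1.7013.
(0,0): S=43.0000. Δ = (V_up−V_dn)/(S_up−S_dn) = (0.1309−3.7241)/(50.3100−40.8500) = -0.3798. V = [p*·0.1309 + (1−p*)·3.7241]/1.08 = 1.4822. B = V − Δ·S = 17.8150.
Self-financing check: at every node Δ·S+B equals the discounted successor values.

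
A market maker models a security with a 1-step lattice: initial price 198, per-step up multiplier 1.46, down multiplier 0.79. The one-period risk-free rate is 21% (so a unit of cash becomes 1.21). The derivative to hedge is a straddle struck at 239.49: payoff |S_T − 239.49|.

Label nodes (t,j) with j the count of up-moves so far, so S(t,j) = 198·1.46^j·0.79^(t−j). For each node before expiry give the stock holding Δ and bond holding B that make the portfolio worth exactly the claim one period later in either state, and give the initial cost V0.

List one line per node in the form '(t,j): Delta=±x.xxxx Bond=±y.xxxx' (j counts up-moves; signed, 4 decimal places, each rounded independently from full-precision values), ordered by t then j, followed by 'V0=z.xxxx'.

The replicating-portfolio and risk-neutral prices coincide; use p* = (1.21−0.79)/(1.46−0.79) = 0.6269 for the latter.
Payoff layer (t=1): V(1,0)=83.0700, V(1,1)=49.5900
Node (0,0) S=198.0000: V=(p*·49.5900+(1−p*)·83.0700)/1.21=51.3079; Δ=(49.5900−83.0700)/(289.0800−156.4200)=-0.2524; B=V−Δ·S=101.2780
Root portfolio cost Δ·198+B reproduces V0=51.3079.

(0,0): Delta=-0.2524 Bond=101.2780
V0=51.3079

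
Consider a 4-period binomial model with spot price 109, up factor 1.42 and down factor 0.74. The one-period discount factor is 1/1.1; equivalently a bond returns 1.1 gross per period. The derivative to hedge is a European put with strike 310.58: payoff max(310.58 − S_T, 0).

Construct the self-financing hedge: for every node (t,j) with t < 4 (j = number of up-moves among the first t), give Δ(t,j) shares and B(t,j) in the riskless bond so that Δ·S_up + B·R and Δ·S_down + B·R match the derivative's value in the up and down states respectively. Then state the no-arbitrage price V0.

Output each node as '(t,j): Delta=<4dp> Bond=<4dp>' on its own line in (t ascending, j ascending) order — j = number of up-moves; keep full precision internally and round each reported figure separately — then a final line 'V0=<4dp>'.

(0,0): Delta=-0.8006 Bond=197.5060
(1,0): Delta=-1.0000 Bond=233.3434
(1,1): Delta=-0.7082 Bond=202.9573
(2,0): Delta=-1.0000 Bond=256.6777
(2,1): Delta=-1.0000 Bond=256.6777
(2,2): Delta=-0.5730 Bond=193.5422
(3,0): Delta=-1.0000 Bond=282.3455
(3,1): Delta=-1.0000 Bond=282.3455
(3,2): Delta=-1.0000 Bond=282.3455
(3,3): Delta=-0.3752 Bond=151.1639
V0=110.2448

Risk-neutral probability p* = (R−d)/(u−d) = (1.1−0.74)/(1.42−0.74) = 0.5294.
Payoff layer (t=4): V(4,0)=277.8946, V(4,1)=247.8594, V(4,2)=190.2243, V(4,3)=79.6272, V(4,4)=0.0000
Node (3,0) S=44.1694: V=(p*·247.8594+(1−p*)·277.8946)/1.1=238.1760; Δ=(247.8594−277.8946)/(62.7206−32.6854)=-1.0000; B=V−Δ·S=282.3455
Node (3,1) S=84.7575: V=(p*·190.2243+(1−p*)·247.8594)/1.1=197.5879; Δ=(190.2243−247.8594)/(120.3557−62.7206)=-1.0000; B=V−Δ·S=282.3455
Node (3,2) S=162.6428: V=(p*·79.6272+(1−p*)·190.2243)/1.1=119.7026; Δ=(79.6272−190.2243)/(230.9528−120.3557)=-1.0000; B=V−Δ·S=282.3455
Node (3,3) S=312.0984: V=(p*·0.0000+(1−p*)·79.6272)/1.1=34.0651; Δ=(0.0000−79.6272)/(443.1797−230.9528)=-0.3752; B=V−Δ·S=151.1639
Node (2,0) S=59.6884: V=(p*·197.5879+(1−p*)·238.1760)/1.1=196.9893; Δ=(197.5879−238.1760)/(84.7575−44.1694)=-1.0000; B=V−Δ·S=256.6777
Node (2,1) S=114.5372: V=(p*·119.7026+(1−p*)·197.5879)/1.1=142.1405; Δ=(119.7026−197.5879)/(162.6428−84.7575)=-1.0000; B=V−Δ·S=256.6777
Node (2,2) S=219.7876: V=(p*·34.0651+(1−p*)·119.7026)/1.1=67.6047; Δ=(34.0651−119.7026)/(312.0984−162.6428)=-0.5730; B=V−Δ·S=193.5422
Node (1,0) S=80.6600: V=(p*·142.1405+(1−p*)·196.9893)/1.1=152.6834; Δ=(142.1405−196.9893)/(114.5372−59.6884)=-1.0000; B=V−Δ·S=233.3434
Node (1,1) S=154.7800: V=(p*·67.6047+(1−p*)·142.1405)/1.1=93.3458; Δ=(67.6047−142.1405)/(219.7876−114.5372)=-0.7082; B=V−Δ·S=202.9573
Node (0,0) S=109.0000: V=(p*·93.3458+(1−p*)·152.6834)/1.1=110.2448; Δ=(93.3458−152.6834)/(154.7800−80.6600)=-0.8006; B=V−Δ·S=197.5060
Each (Δ,B) replicates both successor values, so the strategy is self-financing and V0 is arbitrage-free.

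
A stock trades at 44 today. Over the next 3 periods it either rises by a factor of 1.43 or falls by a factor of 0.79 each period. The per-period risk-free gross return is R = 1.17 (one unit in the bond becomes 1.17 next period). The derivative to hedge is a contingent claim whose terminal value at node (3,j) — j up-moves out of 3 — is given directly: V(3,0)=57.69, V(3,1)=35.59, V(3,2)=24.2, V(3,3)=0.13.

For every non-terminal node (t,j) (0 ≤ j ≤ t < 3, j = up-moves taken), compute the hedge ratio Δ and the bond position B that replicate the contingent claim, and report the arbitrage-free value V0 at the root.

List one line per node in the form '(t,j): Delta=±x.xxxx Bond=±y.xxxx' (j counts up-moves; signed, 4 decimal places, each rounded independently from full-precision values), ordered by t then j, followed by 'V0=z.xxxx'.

Risk-neutral probability p* = (R−d)/(u−d) = (1.17−0.79)/(1.43−0.79) = 0.5937.
Payoff layer (t=3): V(3,0)=57.6900, V(3,1)=35.5900, V(3,2)=24.2000, V(3,3)=0.1300
Node (2,0) S=27.4604: V=(p*·35.5900+(1−p*)·57.6900)/1.17=38.0924; Δ=(35.5900−57.6900)/(39.2684−21.6937)=-1.2575; B=V−Δ·S=72.6237
Node (2,1) S=49.7068: V=(p*·24.2000+(1−p*)·35.5900)/1.17=24.6386; Δ=(24.2000−35.5900)/(71.0807−39.2684)=-0.3580; B=V−Δ·S=42.4355
Node (2,2) S=89.9756: V=(p*·0.1300+(1−p*)·24.2000)/1.17=8.4688; Δ=(0.1300−24.2000)/(128.6651−71.0807)=-0.4180; B=V−Δ·S=46.0781
Node (1,0) S=34.7600: V=(p*·24.6386+(1−p*)·38.0924)/1.17=25.7301; Δ=(24.6386−38.0924)/(49.7068−27.4604)=-0.6048; B=V−Δ·S=46.7517
Node (1,1) S=62.9200: V=(p*·8.4688+(1−p*)·24.6386)/1.17=12.8528; Δ=(8.4688−24.6386)/(89.9756−49.7068)=-0.4015; B=V−Δ·S=38.1182
Node (0,0) S=44.0000: V=(p*·12.8528+(1−p*)·25.7301)/1.17=15.4566; Δ=(12.8528−25.7301)/(62.9200−34.7600)=-0.4573; B=V−Δ·S=35.5774
Check: Δ(0,0)·S0 + B(0,0) = 15.4566 = V0.

(0,0): Delta=-0.4573 Bond=35.5774
(1,0): Delta=-0.6048 Bond=46.7517
(1,1): Delta=-0.4015 Bond=38.1182
(2,0): Delta=-1.2575 Bond=72.6237
(2,1): Delta=-0.3580 Bond=42.4355
(2,2): Delta=-0.4180 Bond=46.0781
V0=15.4566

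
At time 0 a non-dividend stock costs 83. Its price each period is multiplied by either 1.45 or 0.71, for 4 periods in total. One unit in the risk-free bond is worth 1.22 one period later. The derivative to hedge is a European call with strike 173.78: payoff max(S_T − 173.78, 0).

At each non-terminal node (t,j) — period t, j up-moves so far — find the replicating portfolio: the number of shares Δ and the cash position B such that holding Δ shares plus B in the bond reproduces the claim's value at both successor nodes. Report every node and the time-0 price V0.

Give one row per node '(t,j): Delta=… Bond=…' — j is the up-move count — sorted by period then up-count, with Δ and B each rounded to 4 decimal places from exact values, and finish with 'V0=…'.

(0,0): Delta=0.5729 Bond=-26.8059
(1,0): Delta=0.0430 Bond=-1.4746
(1,1): Delta=0.6899 Bond=-46.7866
(2,0): Delta=0.0000 Bond=0.0000
(2,1): Delta=0.0525 Bond=-2.6103
(2,2): Delta=0.8307 Bond=-81.6443
(3,0): Delta=0.0000 Bond=0.0000
(3,1): Delta=0.0000 Bond=0.0000
(3,2): Delta=0.0641 Bond=-4.6207
(3,3): Delta=1.0000 Bond=-142.4426
V0=20.7468

Since d<R<u, set p* = (R−d)/(u−d) = 0.6892; price each node as the discounted p*-expectation of its children.
Terminal values V(4,·): V(4,0)=0.0000, V(4,1)=0.0000, V(4,2)=0.0000, V(4,3)=5.8755, V(4,4)=193.1220
(3,0): S=29.7066. Δ = (V_up−V_dn)/(S_up−S_dn) = (0.0000−0.0000)/(43.0746−21.0917) = 0.0000. V = [p*·0.0000 + (1−p*)·0.0000]/1.22 = 0.0000. B = V − Δ·S = 0.0000.
(3,1): S=60.6684. Δ = (V_up−V_dn)/(S_up−S_dn) = (0.0000−0.0000)/(87.9692−43.0746) = 0.0000. V = [p*·0.0000 + (1−p*)·0.0000]/1.22 = 0.0000. B = V − Δ·S = 0.0000.
(3,2): S=123.9003. Δ = (V_up−V_dn)/(S_up−S_dn) = (5.8755−0.0000)/(179.6555−87.9692) = 0.0641. V = [p*·5.8755 + (1−p*)·0.0000]/1.22 = 3.3191. B = V − Δ·S = -4.6207.
(3,3): S=253.0359. Δ = (V_up−V_dn)/(S_up−S_dn) = (193.1220−5.8755)/(366.9020−179.6555) = 1.0000. V = [p*·193.1220 + (1−p*)·5.8755]/1.22 = 110.5933. B = V − Δ·S = -142.4426.
(2,0): S=41.8403. Δ = (V_up−V_dn)/(S_up−S_dn) = (0.0000−0.0000)/(60.6684−29.7066) = 0.0000. V = [p*·0.0000 + (1−p*)·0.0000]/1.22 = 0.0000. B = V − Δ·S = 0.0000.
(2,1): S=85.4485. Δ = (V_up−V_dn)/(S_up−S_dn) = (3.3191−0.0000)/(123.9003−60.6684) = 0.0525. V = [p*·3.3191 + (1−p*)·0.0000]/1.22 = 1.8750. B = V − Δ·S = -2.6103.
(2,2): S=174.5075. Δ = (V_up−V_dn)/(S_up−S_dn) = (110.5933−3.3191)/(253.0359−123.9003) = 0.8307. V = [p*·110.5933 + (1−p*)·3.3191]/1.22 = 63.3207. B = V − Δ·S = -81.6443.
(1,0): S=58.9300. Δ = (V_up−V_dn)/(S_up−S_dn) = (1.8750−0.0000)/(85.4485−41.8403) = 0.0430. V = [p*·1.8750 + (1−p*)·0.0000]/1.22 = 1.0592. B = V − Δ·S = -1.4746.
(1,1): S=120.3500. Δ = (V_up−V_dn)/(S_up−S_dn) = (63.3207−1.8750)/(174.5075−85.4485) = 0.6899. V = [p*·63.3207 + (1−p*)·1.8750]/1.22 = 36.2481. B = V − Δ·S = -46.7866.
(0,0): S=83.0000. Δ = (V_up−V_dn)/(S_up−S_dn) = (36.2481−1.0592)/(120.3500−58.9300) = 0.5729. V = [p*·36.2481 + (1−p*)·1.0592]/1.22 = 20.7468. B = V − Δ·S = -26.8059.
Self-financing check: at every node Δ·S+B equals the discounted successor values.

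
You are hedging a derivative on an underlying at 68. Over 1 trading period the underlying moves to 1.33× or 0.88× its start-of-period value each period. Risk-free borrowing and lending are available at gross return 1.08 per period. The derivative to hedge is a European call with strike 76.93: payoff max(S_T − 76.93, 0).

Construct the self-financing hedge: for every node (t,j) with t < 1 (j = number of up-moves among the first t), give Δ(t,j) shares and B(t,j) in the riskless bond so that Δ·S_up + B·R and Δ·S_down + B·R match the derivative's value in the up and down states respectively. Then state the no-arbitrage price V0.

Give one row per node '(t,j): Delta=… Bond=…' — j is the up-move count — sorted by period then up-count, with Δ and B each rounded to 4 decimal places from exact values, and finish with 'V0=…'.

Risk-neutral probability p* = (R−d)/(u−d) = (1.08−0.88)/(1.33−0.88) = 0.4444.
Payoff layer (t=1): V(1,0)=0.0000, V(1,1)=13.5100
(0,0): S=68.0000. Δ = (V_up−V_dn)/(S_up−S_dn) = (13.5100−0.0000)/(90.4400−59.8400) = 0.4415. V = [p*·13.5100 + (1−p*)·0.0000]/1.08 = 5.5597. B = V − Δ·S = -24.4626.
Self-financing check: at every node Δ·S+B equals the discounted successor values.

(0,0): Delta=0.4415 Bond=-24.4626
V0=5.5597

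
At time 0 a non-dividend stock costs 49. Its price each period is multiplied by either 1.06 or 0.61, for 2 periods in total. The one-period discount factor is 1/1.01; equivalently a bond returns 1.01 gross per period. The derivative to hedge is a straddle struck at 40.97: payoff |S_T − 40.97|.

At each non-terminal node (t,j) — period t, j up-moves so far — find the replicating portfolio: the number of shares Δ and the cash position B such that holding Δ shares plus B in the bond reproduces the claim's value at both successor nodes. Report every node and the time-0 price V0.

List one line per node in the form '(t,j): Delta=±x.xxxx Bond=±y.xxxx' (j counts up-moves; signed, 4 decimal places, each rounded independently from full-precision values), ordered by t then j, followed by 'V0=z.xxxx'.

Risk-neutral probability p* = (R−d)/(u−d) = (1.01−0.61)/(1.06−0.61) = 0.8889.
At expiry t=2: V(2,0)=22.7371, V(2,1)=9.2866, V(2,2)=14.0864
Node (1,0) S=29.8900: V=(p*·9.2866+(1−p*)·22.7371)/1.01=10.6744; Δ=(9.2866−22.7371)/(31.6834−18.2329)=-1.0000; B=V−Δ·S=40.5644
Node (1,1) S=51.9400: V=(p*·14.0864+(1−p*)·9.2866)/1.01=13.4189; Δ=(14.0864−9.2866)/(55.0564−31.6834)=0.2054; B=V−Δ·S=2.7527
Node (0,0) S=49.0000: V=(p*·13.4189+(1−p*)·10.6744)/1.01=12.9841; Δ=(13.4189−10.6744)/(51.9400−29.8900)=0.1245; B=V−Δ·S=6.8851
Root portfolio cost Δ·49+B reproduces V0=12.9841.

(0,0): Delta=0.1245 Bond=6.8851
(1,0): Delta=-1.0000 Bond=40.5644
(1,1): Delta=0.2054 Bond=2.7527
V0=12.9841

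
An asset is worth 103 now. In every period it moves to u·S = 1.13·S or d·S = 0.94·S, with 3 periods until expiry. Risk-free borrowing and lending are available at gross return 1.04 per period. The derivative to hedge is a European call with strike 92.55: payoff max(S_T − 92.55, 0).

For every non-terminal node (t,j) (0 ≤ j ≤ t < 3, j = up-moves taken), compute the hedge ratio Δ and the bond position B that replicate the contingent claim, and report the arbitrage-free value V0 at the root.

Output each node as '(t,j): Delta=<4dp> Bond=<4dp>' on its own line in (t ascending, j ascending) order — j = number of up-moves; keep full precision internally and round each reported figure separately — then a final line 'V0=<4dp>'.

No-arbitrage ⇒ martingale measure with p* = (R−d)/(u−d) = 0.5263.
At expiry t=3: V(3,0)=0.0000, V(3,1)=10.2922, V(3,2)=31.0795, V(3,3)=56.0684
(2,0): S=91.0108. Δ = (V_up−V_dn)/(S_up−S_dn) = (10.2922−0.0000)/(102.8422−85.5502) = 0.5952. V = [p*·10.2922 + (1−p*)·0.0000]/1.04 = 5.2086. B = V − Δ·S = -48.9609.
(2,1): S=109.4066. Δ = (V_up−V_dn)/(S_up−S_dn) = (31.0795−10.2922)/(123.6295−102.8422) = 1.0000. V = [p*·31.0795 + (1−p*)·10.2922]/1.04 = 20.4162. B = V − Δ·S = -88.9904.
(2,2): S=131.5207. Δ = (V_up−V_dn)/(S_up−S_dn) = (56.0684−31.0795)/(148.6184−123.6295) = 1.0000. V = [p*·56.0684 + (1−p*)·31.0795]/1.04 = 42.5303. B = V − Δ·S = -88.9904.
(1,0): S=96.8200. Δ = (V_up−V_dn)/(S_up−S_dn) = (20.4162−5.2086)/(109.4066−91.0108) = 0.8267. V = [p*·20.4162 + (1−p*)·5.2086]/1.04 = 12.7044. B = V − Δ·S = -67.3356.
(1,1): S=116.3900. Δ = (V_up−V_dn)/(S_up−S_dn) = (42.5303−20.4162)/(131.5207−109.4066) = 1.0000. V = [p*·42.5303 + (1−p*)·20.4162]/1.04 = 30.8223. B = V − Δ·S = -85.5677.
(0,0): S=103.0000. Δ = (V_up−V_dn)/(S_up−S_dn) = (30.8223−12.7044)/(116.3900−96.8200) = 0.9258. V = [p*·30.8223 + (1−p*)·12.7044]/1.04 = 21.3848. B = V − Δ·S = -73.9725.
The time-0 hedge costs 21.3848, which is the no-arbitrage price.

(0,0): Delta=0.9258 Bond=-73.9725
(1,0): Delta=0.8267 Bond=-67.3356
(1,1): Delta=1.0000 Bond=-85.5677
(2,0): Delta=0.5952 Bond=-48.9609
(2,1): Delta=1.0000 Bond=-88.9904
(2,2): Delta=1.0000 Bond=-88.9904
V0=21.3848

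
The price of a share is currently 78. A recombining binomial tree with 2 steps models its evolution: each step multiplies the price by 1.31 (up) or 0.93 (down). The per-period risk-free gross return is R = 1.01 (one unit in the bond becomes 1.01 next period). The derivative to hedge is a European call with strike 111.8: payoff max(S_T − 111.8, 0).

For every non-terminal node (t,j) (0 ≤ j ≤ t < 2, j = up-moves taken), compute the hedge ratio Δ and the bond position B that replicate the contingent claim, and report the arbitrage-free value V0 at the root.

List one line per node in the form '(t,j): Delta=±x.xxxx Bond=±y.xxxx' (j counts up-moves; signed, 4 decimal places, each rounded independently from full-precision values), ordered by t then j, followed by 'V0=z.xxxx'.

The replicating-portfolio and risk-neutral prices coincide; use p* = (1.01−0.93)/(1.31−0.93) = 0.2105 for the latter.
Payoff layer (t=2): V(2,0)=0.0000, V(2,1)=0.0000, V(2,2)=22.0558
  t=1,j=0: stock 72.5400 → up 95.0274 (V=0.0000), down 67.4622 (V=0.0000). Price 0.0000; hedge Δ=0.0000, bond B=0.0000.
  t=1,j=1: stock 102.1800 → up 133.8558 (V=22.0558), down 95.0274 (V=0.0000). Price 4.5974; hedge Δ=0.5680, bond B=-53.4442.
  t=0,j=0: stock 78.0000 → up 102.1800 (V=4.5974), down 72.5400 (V=0.0000). Price 0.9583; hedge Δ=0.1551, bond B=-11.1400.
Root portfolio cost Δ·78+B reproduces V0=0.9583.

(0,0): Delta=0.1551 Bond=-11.1400
(1,0): Delta=0.0000 Bond=0.0000
(1,1): Delta=0.5680 Bond=-53.4442
V0=0.9583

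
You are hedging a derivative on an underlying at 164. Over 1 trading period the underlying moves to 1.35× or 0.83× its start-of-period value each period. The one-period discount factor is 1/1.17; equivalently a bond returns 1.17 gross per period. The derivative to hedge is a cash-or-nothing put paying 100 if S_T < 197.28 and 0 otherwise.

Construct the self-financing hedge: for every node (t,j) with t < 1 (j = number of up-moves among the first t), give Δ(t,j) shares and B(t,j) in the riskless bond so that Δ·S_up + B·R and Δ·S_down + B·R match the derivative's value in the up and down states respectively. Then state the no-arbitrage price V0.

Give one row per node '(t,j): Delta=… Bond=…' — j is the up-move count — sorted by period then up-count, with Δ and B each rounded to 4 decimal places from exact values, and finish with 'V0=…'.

The replicating-portfolio and risk-neutral prices coincide; use p* = (1.17−0.83)/(1.35−0.83) = 0.6538 for the latter.
Payoff layer (t=1): V(1,0)=100.0000, V(1,1)=0.0000
Node (0,0) S=164.0000: V=(p*·0.0000+(1−p*)·100.0000)/1.17=29.5858; Δ=(0.0000−100.0000)/(221.4000−136.1200)=-1.1726; B=V−Δ·S=221.8935
Root portfolio cost Δ·164+B reproduces V0=29.5858.

(0,0): Delta=-1.1726 Bond=221.8935
V0=29.5858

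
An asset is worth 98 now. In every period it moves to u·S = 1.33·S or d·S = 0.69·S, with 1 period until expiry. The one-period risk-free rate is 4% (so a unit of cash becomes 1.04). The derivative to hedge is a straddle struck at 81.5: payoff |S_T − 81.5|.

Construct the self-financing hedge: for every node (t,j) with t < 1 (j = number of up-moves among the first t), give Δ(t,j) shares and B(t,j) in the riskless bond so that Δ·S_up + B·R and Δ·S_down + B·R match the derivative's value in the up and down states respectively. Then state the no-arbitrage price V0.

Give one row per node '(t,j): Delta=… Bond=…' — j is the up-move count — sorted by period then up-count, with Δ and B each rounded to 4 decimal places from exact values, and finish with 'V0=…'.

(0,0): Delta=0.5574 Bond=-22.8954
V0=31.7296

Risk-neutral probability p* = (R−d)/(u−d) = (1.04−0.69)/(1.33−0.69) = 0.5469.
Terminal values V(1,·): V(1,0)=13.8800, V(1,1)=48.8400
  t=0,j=0: stock 98.0000 → up 130.3400 (V=48.8400), down 67.6200 (V=13.8800). Price 31.7296; hedge Δ=0.5574, bond B=-22.8954.
Root portfolio cost Δ·98+B reproduces V0=31.7296.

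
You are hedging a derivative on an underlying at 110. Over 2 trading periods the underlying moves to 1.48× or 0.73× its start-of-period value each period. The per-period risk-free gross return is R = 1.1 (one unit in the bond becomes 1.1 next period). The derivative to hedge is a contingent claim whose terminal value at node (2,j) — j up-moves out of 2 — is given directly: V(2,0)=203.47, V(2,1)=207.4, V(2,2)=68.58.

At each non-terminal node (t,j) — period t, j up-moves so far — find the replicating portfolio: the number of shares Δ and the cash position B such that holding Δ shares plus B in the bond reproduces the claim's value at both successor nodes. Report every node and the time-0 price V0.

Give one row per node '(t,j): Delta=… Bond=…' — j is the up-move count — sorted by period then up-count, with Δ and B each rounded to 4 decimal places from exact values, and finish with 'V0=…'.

(0,0): Delta=-0.7327 Bond=223.2471
(1,0): Delta=0.0653 Bond=181.4953
(1,1): Delta=-1.1369 Bond=311.3801
V0=142.6491

Under the risk-neutral measure, an up-move has probability p* = (R−d)/(u−d) = 0.4933 and values discount at R = 1.1.
At expiry t=2: V(2,0)=203.4700, V(2,1)=207.4000, V(2,2)=68.5800
Node (1,0) S=80.3000: V=(p*·207.4000+(1−p*)·203.4700)/1.1=186.7353; Δ=(207.4000−203.4700)/(118.8440−58.6190)=0.0653; B=V−Δ·S=181.4953
Node (1,1) S=162.8000: V=(p*·68.5800+(1−p*)·207.4000)/1.1=126.2868; Δ=(68.5800−207.4000)/(240.9440−118.8440)=-1.1369; B=V−Δ·S=311.3801
Node (0,0) S=110.0000: V=(p*·126.2868+(1−p*)·186.7353)/1.1=142.6491; Δ=(126.2868−186.7353)/(162.8000−80.3000)=-0.7327; B=V−Δ·S=223.2471
Root portfolio cost Δ·110+B reproduces V0=142.6491.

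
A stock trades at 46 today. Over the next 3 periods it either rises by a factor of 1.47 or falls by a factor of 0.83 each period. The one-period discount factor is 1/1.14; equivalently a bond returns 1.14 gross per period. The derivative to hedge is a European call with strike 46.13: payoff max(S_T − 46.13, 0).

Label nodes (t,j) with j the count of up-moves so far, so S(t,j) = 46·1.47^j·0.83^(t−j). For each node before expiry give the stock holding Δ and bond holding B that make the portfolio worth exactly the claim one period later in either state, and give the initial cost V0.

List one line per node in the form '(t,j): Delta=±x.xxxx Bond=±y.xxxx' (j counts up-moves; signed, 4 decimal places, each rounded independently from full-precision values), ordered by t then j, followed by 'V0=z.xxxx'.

The replicating-portfolio and risk-neutral prices coincide; use p* = (1.14−0.83)/(1.47−0.83) = 0.4844 for the latter.
Terminal payoffs: V(3,0)=0.0000, V(3,1)=0.4534, V(3,2)=36.3732, V(3,3)=99.9901
(2,0): S=31.6894. Δ = (V_up−V_dn)/(S_up−S_dn) = (0.4534−0.0000)/(46.5834−26.3022) = 0.0224. V = [p*·0.4534 + (1−p*)·0.0000]/1.14 = 0.1927. B = V − Δ·S = -0.5158.
(2,1): S=56.1246. Δ = (V_up−V_dn)/(S_up−S_dn) = (36.3732−0.4534)/(82.5032−46.5834) = 1.0000. V = [p*·36.3732 + (1−p*)·0.4534]/1.14 = 15.6597. B = V − Δ·S = -40.4649.
(2,2): S=99.4014. Δ = (V_up−V_dn)/(S_up−S_dn) = (99.9901−36.3732)/(146.1201−82.5032) = 1.0000. V = [p*·99.9901 + (1−p*)·36.3732]/1.14 = 58.9365. B = V − Δ·S = -40.4649.
(1,0): S=38.1800. Δ = (V_up−V_dn)/(S_up−S_dn) = (15.6597−0.1927)/(56.1246−31.6894) = 0.6330. V = [p*·15.6597 + (1−p*)·0.1927]/1.14 = 6.7408. B = V − Δ·S = -17.4265.
(1,1): S=67.6200. Δ = (V_up−V_dn)/(S_up−S_dn) = (58.9365−15.6597)/(99.4014−56.1246) = 1.0000. V = [p*·58.9365 + (1−p*)·15.6597]/1.14 = 32.1245. B = V − Δ·S = -35.4955.
(0,0): S=46.0000. Δ = (V_up−V_dn)/(S_up−S_dn) = (32.1245−6.7408)/(67.6200−38.1800) = 0.8622. V = [p*·32.1245 + (1−p*)·6.7408]/1.14 = 16.6983. B = V − Δ·S = -22.9637.
The time-0 hedge costs 16.6983, which is the no-arbitrage price.

(0,0): Delta=0.8622 Bond=-22.9637
(1,0): Delta=0.6330 Bond=-17.4265
(1,1): Delta=1.0000 Bond=-35.4955
(2,0): Delta=0.0224 Bond=-0.5158
(2,1): Delta=1.0000 Bond=-40.4649
(2,2): Delta=1.0000 Bond=-40.4649
V0=16.6983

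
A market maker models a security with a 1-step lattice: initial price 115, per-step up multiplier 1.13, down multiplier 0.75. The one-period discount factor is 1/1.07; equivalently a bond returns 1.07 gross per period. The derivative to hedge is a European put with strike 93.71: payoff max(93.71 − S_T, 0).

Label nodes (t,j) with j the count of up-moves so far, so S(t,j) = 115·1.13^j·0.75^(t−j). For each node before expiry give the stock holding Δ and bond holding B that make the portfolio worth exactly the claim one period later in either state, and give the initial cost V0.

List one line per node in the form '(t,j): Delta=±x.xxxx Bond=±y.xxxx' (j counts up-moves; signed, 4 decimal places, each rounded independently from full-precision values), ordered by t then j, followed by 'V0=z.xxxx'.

(0,0): Delta=-0.1707 Bond=20.7324
V0=1.1008

Risk-neutral probability p* = (R−d)/(u−d) = (1.07−0.75)/(1.13−0.75) = 0.8421.
Terminal payoffs: V(1,0)=7.4600, V(1,1)=0.0000
  t=0,j=0: stock 115.0000 → up 129.9500 (V=0.0000), down 86.2500 (V=7.4600). Price 1.1008; hedge Δ=-0.1707, bond B=20.7324.
Each (Δ,B) replicates both successor values, so the strategy is self-financing and V0 is arbitrage-free.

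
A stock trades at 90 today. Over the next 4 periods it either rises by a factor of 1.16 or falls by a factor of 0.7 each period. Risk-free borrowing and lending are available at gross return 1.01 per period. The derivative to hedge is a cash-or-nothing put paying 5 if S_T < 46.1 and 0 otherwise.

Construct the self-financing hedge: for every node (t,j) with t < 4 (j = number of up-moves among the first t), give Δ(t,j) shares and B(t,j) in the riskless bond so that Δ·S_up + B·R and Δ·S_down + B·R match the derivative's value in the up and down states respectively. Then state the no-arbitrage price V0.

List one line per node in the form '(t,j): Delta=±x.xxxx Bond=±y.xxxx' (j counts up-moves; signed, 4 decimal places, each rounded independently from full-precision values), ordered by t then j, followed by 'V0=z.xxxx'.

(0,0): Delta=-0.0252 Bond=2.7714
(1,0): Delta=-0.0743 Bond=5.8947
(1,1): Delta=-0.0109 Bond=1.3013
(2,0): Delta=-0.1645 Bond=9.9280
(2,1): Delta=-0.0480 Bond=4.0305
(2,2): Delta=0.0000 Bond=0.0000
(3,0): Delta=0.0000 Bond=4.9505
(3,1): Delta=-0.2125 Bond=12.4839
(3,2): Delta=0.0000 Bond=0.0000
(3,3): Delta=0.0000 Bond=0.0000
V0=0.5034

Since d<R<u, set p* = (R−d)/(u−d) = 0.6739; price each node as the discounted p*-expectation of its children.
Payoff layer (t=4): V(4,0)=5.0000, V(4,1)=5.0000, V(4,2)=0.0000, V(4,3)=0.0000, V(4,4)=0.0000
(3,0): S=30.8700. Δ = (V_up−V_dn)/(S_up−S_dn) = (5.0000−5.0000)/(35.8092−21.6090) = 0.0000. V = [p*·5.0000 + (1−p*)·5.0000]/1.01 = 4.9505. B = V − Δ·S = 4.9505.
(3,1): S=51.1560. Δ = (V_up−V_dn)/(S_up−S_dn) = (0.0000−5.0000)/(59.3410−35.8092) = -0.2125. V = [p*·0.0000 + (1−p*)·5.0000]/1.01 = 1.6143. B = V − Δ·S = 12.4839.
(3,2): S=84.7728. Δ = (V_up−V_dn)/(S_up−S_dn) = (0.0000−0.0000)/(98.3364−59.3410) = 0.0000. V = [p*·0.0000 + (1−p*)·0.0000]/1.01 = 0.0000. B = V − Δ·S = 0.0000.
(3,3): S=140.4806. Δ = (V_up−V_dn)/(S_up−S_dn) = (0.0000−0.0000)/(162.9575−98.3364) = 0.0000. V = [p*·0.0000 + (1−p*)·0.0000]/1.01 = 0.0000. B = V − Δ·S = 0.0000.
(2,0): S=44.1000. Δ = (V_up−V_dn)/(S_up−S_dn) = (1.6143−4.9505)/(51.1560−30.8700) = -0.1645. V = [p*·1.6143 + (1−p*)·4.9505]/1.01 = 2.6754. B = V − Δ·S = 9.9280.
(2,1): S=73.0800. Δ = (V_up−V_dn)/(S_up−S_dn) = (0.0000−1.6143)/(84.7728−51.1560) = -0.0480. V = [p*·0.0000 + (1−p*)·1.6143]/1.01 = 0.5212. B = V − Δ·S = 4.0305.
(2,2): S=121.1040. Δ = (V_up−V_dn)/(S_up−S_dn) = (0.0000−0.0000)/(140.4806−84.7728) = 0.0000. V = [p*·0.0000 + (1−p*)·0.0000]/1.01 = 0.0000. B = V − Δ·S = 0.0000.
(1,0): S=63.0000. Δ = (V_up−V_dn)/(S_up−S_dn) = (0.5212−2.6754)/(73.0800−44.1000) = -0.0743. V = [p*·0.5212 + (1−p*)·2.6754]/1.01 = 1.2115. B = V − Δ·S = 5.8947.
(1,1): S=104.4000. Δ = (V_up−V_dn)/(S_up−S_dn) = (0.0000−0.5212)/(121.1040−73.0800) = -0.0109. V = [p*·0.0000 + (1−p*)·0.5212]/1.01 = 0.1683. B = V − Δ·S = 1.3013.
(0,0): S=90.0000. Δ = (V_up−V_dn)/(S_up−S_dn) = (0.1683−1.2115)/(104.4000−63.0000) = -0.0252. V = [p*·0.1683 + (1−p*)·1.2115]/1.01 = 0.5034. B = V − Δ·S = 2.7714.
Self-financing check: at every node Δ·S+B equals the discounted successor values.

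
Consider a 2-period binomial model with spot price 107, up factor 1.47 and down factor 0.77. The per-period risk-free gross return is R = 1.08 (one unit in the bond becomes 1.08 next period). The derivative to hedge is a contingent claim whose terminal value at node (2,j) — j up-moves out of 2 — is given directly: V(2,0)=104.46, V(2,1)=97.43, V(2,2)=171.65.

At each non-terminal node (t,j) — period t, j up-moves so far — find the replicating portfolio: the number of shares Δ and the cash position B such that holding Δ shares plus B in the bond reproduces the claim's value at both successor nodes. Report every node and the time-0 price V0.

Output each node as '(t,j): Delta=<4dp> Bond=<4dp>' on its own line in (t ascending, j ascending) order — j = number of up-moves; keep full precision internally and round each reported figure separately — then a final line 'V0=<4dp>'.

(0,0): Delta=0.3579 Bond=59.5845
(1,0): Delta=-0.1219 Bond=103.8824
(1,1): Delta=0.6741 Bond=14.6185
V0=97.8810

The replicating-portfolio and risk-neutral prices coincide; use p* = (1.08−0.77)/(1.47−0.77) = 0.4429 for the latter.
Terminal payoffs: V(2,0)=104.4600, V(2,1)=97.4300, V(2,2)=171.6500
Node (1,0) S=82.3900: V=(p*·97.4300+(1−p*)·104.4600)/1.08=93.8396; Δ=(97.4300−104.4600)/(121.1133−63.4403)=-0.1219; B=V−Δ·S=103.8824
Node (1,1) S=157.2900: V=(p*·171.6500+(1−p*)·97.4300)/1.08=120.6471; Δ=(171.6500−97.4300)/(231.2163−121.1133)=0.6741; B=V−Δ·S=14.6185
Node (0,0) S=107.0000: V=(p*·120.6471+(1−p*)·93.8396)/1.08=97.8810; Δ=(120.6471−93.8396)/(157.2900−82.3900)=0.3579; B=V−Δ·S=59.5845
Each (Δ,B) replicates both successor values, so the strategy is self-financing and V0 is arbitrage-free.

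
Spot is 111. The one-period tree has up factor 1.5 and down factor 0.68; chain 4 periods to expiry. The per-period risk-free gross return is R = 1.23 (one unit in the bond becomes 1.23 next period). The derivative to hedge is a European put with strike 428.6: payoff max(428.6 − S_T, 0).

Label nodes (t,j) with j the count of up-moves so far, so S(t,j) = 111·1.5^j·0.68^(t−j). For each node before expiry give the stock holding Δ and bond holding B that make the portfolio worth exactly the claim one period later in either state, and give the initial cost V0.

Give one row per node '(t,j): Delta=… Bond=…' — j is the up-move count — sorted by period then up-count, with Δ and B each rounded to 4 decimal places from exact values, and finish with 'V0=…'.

(0,0): Delta=-0.7625 Bond=172.6771
(1,0): Delta=-1.0000 Bond=230.3227
(1,1): Delta=-0.7096 Bond=203.5909
(2,0): Delta=-1.0000 Bond=283.2970
(2,1): Delta=-1.0000 Bond=283.2970
(2,2): Delta=-0.6450 Bond=234.2755
(3,0): Delta=-1.0000 Bond=348.4553
(3,1): Delta=-1.0000 Bond=348.4553
(3,2): Delta=-1.0000 Bond=348.4553
(3,3): Delta=-0.5659 Bond=258.5589
V0=88.0446

No-arbitrage ⇒ martingale measure with p* = (R−d)/(u−d) = 0.6707.
Terminal values V(4,·): V(4,0)=404.8667, V(4,1)=376.2471, V(4,2)=313.1156, V(4,3)=173.8550, V(4,4)=0.0000
(3,0): S=34.9020. Δ = (V_up−V_dn)/(S_up−S_dn) = (376.2471−404.8667)/(52.3529−23.7333) = -1.0000. V = [p*·376.2471 + (1−p*)·404.8667]/1.23 = 313.5533. B = V − Δ·S = 348.4553.
(3,1): S=76.9896. Δ = (V_up−V_dn)/(S_up−S_dn) = (313.1156−376.2471)/(115.4844−52.3529) = -1.0000. V = [p*·313.1156 + (1−p*)·376.2471]/1.23 = 271.4657. B = V − Δ·S = 348.4553.
(3,2): S=169.8300. Δ = (V_up−V_dn)/(S_up−S_dn) = (173.8550−313.1156)/(254.7450−115.4844) = -1.0000. V = [p*·173.8550 + (1−p*)·313.1156]/1.23 = 178.6253. B = V − Δ·S = 348.4553.
(3,3): S=374.6250. Δ = (V_up−V_dn)/(S_up−S_dn) = (0.0000−173.8550)/(561.9375−254.7450) = -0.5659. V = [p*·0.0000 + (1−p*)·173.8550]/1.23 = 46.5406. B = V − Δ·S = 258.5589.
(2,0): S=51.3264. Δ = (V_up−V_dn)/(S_up−S_dn) = (271.4657−313.5533)/(76.9896−34.9020) = -1.0000. V = [p*·271.4657 + (1−p*)·313.5533]/1.23 = 231.9706. B = V − Δ·S = 283.2970.
(2,1): S=113.2200. Δ = (V_up−V_dn)/(S_up−S_dn) = (178.6253−271.4657)/(169.8300−76.9896) = -1.0000. V = [p*·178.6253 + (1−p*)·271.4657]/1.23 = 170.0770. B = V − Δ·S = 283.2970.
(2,2): S=249.7500. Δ = (V_up−V_dn)/(S_up−S_dn) = (46.5406−178.6253)/(374.6250−169.8300) = -0.6450. V = [p*·46.5406 + (1−p*)·178.6253]/1.23 = 73.1967. B = V − Δ·S = 234.2755.
(1,0): S=75.4800. Δ = (V_up−V_dn)/(S_up−S_dn) = (170.0770−231.9706)/(113.2200−51.3264) = -1.0000. V = [p*·170.0770 + (1−p*)·231.9706]/1.23 = 154.8427. B = V − Δ·S = 230.3227.
(1,1): S=166.5000. Δ = (V_up−V_dn)/(S_up−S_dn) = (73.1967−170.0770)/(249.7500−113.2200) = -0.7096. V = [p*·73.1967 + (1−p*)·170.0770]/1.23 = 85.4441. B = V − Δ·S = 203.5909.
(0,0): S=111.0000. Δ = (V_up−V_dn)/(S_up−S_dn) = (85.4441−154.8427)/(166.5000−75.4800) = -0.7625. V = [p*·85.4441 + (1−p*)·154.8427]/1.23 = 88.0446. B = V − Δ·S = 172.6771.
Self-financing check: at every node Δ·S+B equals the discounted successor values.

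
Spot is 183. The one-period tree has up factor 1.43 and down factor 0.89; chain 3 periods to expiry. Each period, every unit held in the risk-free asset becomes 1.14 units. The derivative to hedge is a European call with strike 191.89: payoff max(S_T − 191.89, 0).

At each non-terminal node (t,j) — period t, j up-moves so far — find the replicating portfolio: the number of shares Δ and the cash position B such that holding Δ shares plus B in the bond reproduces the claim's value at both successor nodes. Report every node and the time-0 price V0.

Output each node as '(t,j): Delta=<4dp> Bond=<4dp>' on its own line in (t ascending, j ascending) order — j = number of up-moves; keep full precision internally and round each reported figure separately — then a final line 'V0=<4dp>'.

Under the risk-neutral measure, an up-move has probability p* = (R−d)/(u−d) = 0.4630 and values discount at R = 1.14.
Terminal values V(3,·): V(3,0)=0.0000, V(3,1)=15.3946, V(3,2)=141.1629, V(3,3)=343.2399
  t=2,j=0: stock 144.9543 → up 207.2846 (V=15.3946), down 129.0093 (V=0.0000). Price 6.2519; hedge Δ=0.1967, bond B=-22.2567.
  t=2,j=1: stock 232.9041 → up 333.0529 (V=141.1629), down 207.2846 (V=15.3946). Price 64.5795; hedge Δ=1.0000, bond B=-168.3246.
  t=2,j=2: stock 374.2167 → up 535.1299 (V=343.2399), down 333.0529 (V=141.1629). Price 205.8921; hedge Δ=1.0000, bond B=-168.3246.
  t=1,j=0: stock 162.8700 → up 232.9041 (V=64.5795), down 144.9543 (V=6.2519). Price 29.1714; hedge Δ=0.6632, bond B=-78.8427.
  t=1,j=1: stock 261.6900 → up 374.2167 (V=205.8921), down 232.9041 (V=64.5795). Price 114.0369; hedge Δ=1.0000, bond B=-147.6531.
  t=0,j=0: stock 183.0000 → up 261.6900 (V=114.0369), down 162.8700 (V=29.1714). Price 60.0535; hedge Δ=0.8588, bond B=-97.1047.
Check: Δ(0,0)·S0 + B(0,0) = 60.0535 = V0.

(0,0): Delta=0.8588 Bond=-97.1047
(1,0): Delta=0.6632 Bond=-78.8427
(1,1): Delta=1.0000 Bond=-147.6531
(2,0): Delta=0.1967 Bond=-22.2567
(2,1): Delta=1.0000 Bond=-168.3246
(2,2): Delta=1.0000 Bond=-168.3246
V0=60.0535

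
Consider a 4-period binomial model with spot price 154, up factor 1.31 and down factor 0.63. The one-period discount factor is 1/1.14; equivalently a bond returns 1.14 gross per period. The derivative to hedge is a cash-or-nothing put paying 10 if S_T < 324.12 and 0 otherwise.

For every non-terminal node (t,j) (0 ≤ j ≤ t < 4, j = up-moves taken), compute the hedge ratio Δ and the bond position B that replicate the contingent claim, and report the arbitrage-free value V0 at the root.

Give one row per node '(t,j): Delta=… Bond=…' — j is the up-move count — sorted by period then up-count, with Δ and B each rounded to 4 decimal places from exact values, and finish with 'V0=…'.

No-arbitrage ⇒ martingale measure with p* = (R−d)/(u−d) = 0.7500.
Payoff layer (t=4): V(4,0)=10.0000, V(4,1)=10.0000, V(4,2)=10.0000, V(4,3)=10.0000, V(4,4)=0.0000
  t=3,j=0: stock 38.5072 → up 50.4445 (V=10.0000), down 24.2596 (V=10.0000). Price 8.7719; hedge Δ=0.0000, bond B=8.7719.
  t=3,j=1: stock 80.0706 → up 104.8925 (V=10.0000), down 50.4445 (V=10.0000). Price 8.7719; hedge Δ=0.0000, bond B=8.7719.
  t=3,j=2: stock 166.4960 → up 218.1098 (V=10.0000), down 104.8925 (V=10.0000). Price 8.7719; hedge Δ=0.0000, bond B=8.7719.
  t=3,j=3: stock 346.2060 → up 453.5299 (V=0.0000), down 218.1098 (V=10.0000). Price 2.1930; hedge Δ=-0.0425, bond B=16.8989.
  t=2,j=0: stock 61.1226 → up 80.0706 (V=8.7719), down 38.5072 (V=8.7719). Price 7.6947; hedge Δ=0.0000, bond B=7.6947.
  t=2,j=1: stock 127.0962 → up 166.4960 (V=8.7719), down 80.0706 (V=8.7719). Price 7.6947; hedge Δ=0.0000, bond B=7.6947.
  t=2,j=2: stock 264.2794 → up 346.2060 (V=2.1930), down 166.4960 (V=8.7719). Price 3.3664; hedge Δ=-0.0366, bond B=13.0413.
  t=1,j=0: stock 97.0200 → up 127.0962 (V=7.6947), down 61.1226 (V=7.6947). Price 6.7497; hedge Δ=0.0000, bond B=6.7497.
  t=1,j=1: stock 201.7400 → up 264.2794 (V=3.3664), down 127.0962 (V=7.6947). Price 3.9022; hedge Δ=-0.0316, bond B=10.2673.
  t=0,j=0: stock 154.0000 → up 201.7400 (V=3.9022), down 97.0200 (V=6.7497). Price 4.0474; hedge Δ=-0.0272, bond B=8.2350.
Self-financing check: at every node Δ·S+B equals the discounted successor values.

(0,0): Delta=-0.0272 Bond=8.2350
(1,0): Delta=0.0000 Bond=6.7497
(1,1): Delta=-0.0316 Bond=10.2673
(2,0): Delta=0.0000 Bond=7.6947
(2,1): Delta=0.0000 Bond=7.6947
(2,2): Delta=-0.0366 Bond=13.0413
(3,0): Delta=0.0000 Bond=8.7719
(3,1): Delta=0.0000 Bond=8.7719
(3,2): Delta=0.0000 Bond=8.7719
(3,3): Delta=-0.0425 Bond=16.8989
V0=4.0474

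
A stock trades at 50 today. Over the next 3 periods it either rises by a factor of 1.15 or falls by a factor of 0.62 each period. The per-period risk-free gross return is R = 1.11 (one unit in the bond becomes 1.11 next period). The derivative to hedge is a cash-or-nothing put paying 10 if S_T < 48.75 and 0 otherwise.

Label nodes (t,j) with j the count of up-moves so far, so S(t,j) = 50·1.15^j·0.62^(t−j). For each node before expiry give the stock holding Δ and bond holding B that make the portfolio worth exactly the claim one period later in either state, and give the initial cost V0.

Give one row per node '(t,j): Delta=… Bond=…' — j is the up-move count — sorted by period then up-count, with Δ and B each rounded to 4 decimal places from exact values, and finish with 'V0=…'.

(0,0): Delta=-0.2618 Bond=14.6231
(1,0): Delta=0.0000 Bond=8.1162
(1,1): Delta=-0.2733 Bond=16.8941
(2,0): Delta=0.0000 Bond=9.0090
(2,1): Delta=0.0000 Bond=9.0090
(2,2): Delta=-0.2853 Bond=19.5478
V0=1.5337

Risk-neutral probability p* = (R−d)/(u−d) = (1.11−0.62)/(1.15−0.62) = 0.9245.
Terminal values V(3,·): V(3,0)=10.0000, V(3,1)=10.0000, V(3,2)=10.0000, V(3,3)=0.0000
  t=2,j=0: stock 19.2200 → up 22.1030 (V=10.0000), down 11.9164 (V=10.0000). Price 9.0090; hedge Δ=0.0000, bond B=9.0090.
  t=2,j=1: stock 35.6500 → up 40.9975 (V=10.0000), down 22.1030 (V=10.0000). Price 9.0090; hedge Δ=0.0000, bond B=9.0090.
  t=2,j=2: stock 66.1250 → up 76.0437 (V=0.0000), down 40.9975 (V=10.0000). Price 0.6799; hedge Δ=-0.2853, bond B=19.5478.
  t=1,j=0: stock 31.0000 → up 35.6500 (V=9.0090), down 19.2200 (V=9.0090). Price 8.1162; hedge Δ=0.0000, bond B=8.1162.
  t=1,j=1: stock 57.5000 → up 66.1250 (V=0.6799), down 35.6500 (V=9.0090). Price 1.1789; hedge Δ=-0.2733, bond B=16.8941.
  t=0,j=0: stock 50.0000 → up 57.5000 (V=1.1789), down 31.0000 (V=8.1162). Price 1.5337; hedge Δ=-0.2618, bond B=14.6231.
The time-0 hedge costs 1.5337, which is the no-arbitrage price.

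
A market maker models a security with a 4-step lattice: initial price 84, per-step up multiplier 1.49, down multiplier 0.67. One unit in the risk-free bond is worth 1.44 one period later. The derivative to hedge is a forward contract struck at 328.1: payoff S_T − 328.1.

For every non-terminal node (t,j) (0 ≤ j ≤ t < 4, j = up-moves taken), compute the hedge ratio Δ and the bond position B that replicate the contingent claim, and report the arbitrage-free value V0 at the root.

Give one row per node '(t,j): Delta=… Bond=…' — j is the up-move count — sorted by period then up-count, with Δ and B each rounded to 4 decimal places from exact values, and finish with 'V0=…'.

Since d<R<u, set p* = (R−d)/(u−d) = 0.9390; price each node as the discounted p*-expectation of its children.
Terminal values V(4,·): V(4,0)=-311.1731, V(4,1)=-290.4565, V(4,2)=-244.3854, V(4,3)=-141.9286, V(4,4)=85.9229
(3,0): S=25.2641. Δ = (V_up−V_dn)/(S_up−S_dn) = (-290.4565−-311.1731)/(37.6435−16.9269) = 1.0000. V = [p*·-290.4565 + (1−p*)·-311.1731]/1.44 = -202.5831. B = V − Δ·S = -227.8472.
(3,1): S=56.1843. Δ = (V_up−V_dn)/(S_up−S_dn) = (-244.3854−-290.4565)/(83.7146−37.6435) = 1.0000. V = [p*·-244.3854 + (1−p*)·-290.4565]/1.44 = -171.6629. B = V − Δ·S = -227.8472.
(3,2): S=124.9472. Δ = (V_up−V_dn)/(S_up−S_dn) = (-141.9286−-244.3854)/(186.1714−83.7146) = 1.0000. V = [p*·-141.9286 + (1−p*)·-244.3854]/1.44 = -102.9000. B = V − Δ·S = -227.8472.
(3,3): S=277.8677. Δ = (V_up−V_dn)/(S_up−S_dn) = (85.9229−-141.9286)/(414.0229−186.1714) = 1.0000. V = [p*·85.9229 + (1−p*)·-141.9286]/1.44 = 50.0205. B = V − Δ·S = -227.8472.
(2,0): S=37.7076. Δ = (V_up−V_dn)/(S_up−S_dn) = (-171.6629−-202.5831)/(56.1843−25.2641) = 1.0000. V = [p*·-171.6629 + (1−p*)·-202.5831]/1.44 = -120.5196. B = V − Δ·S = -158.2272.
(2,1): S=83.8572. Δ = (V_up−V_dn)/(S_up−S_dn) = (-102.9000−-171.6629)/(124.9472−56.1843) = 1.0000. V = [p*·-102.9000 + (1−p*)·-171.6629]/1.44 = -74.3700. B = V − Δ·S = -158.2272.
(2,2): S=186.4884. Δ = (V_up−V_dn)/(S_up−S_dn) = (50.0205−-102.9000)/(277.8677−124.9472) = 1.0000. V = [p*·50.0205 + (1−p*)·-102.9000]/1.44 = 28.2612. B = V − Δ·S = -158.2272.
(1,0): S=56.2800. Δ = (V_up−V_dn)/(S_up−S_dn) = (-74.3700−-120.5196)/(83.8572−37.7076) = 1.0000. V = [p*·-74.3700 + (1−p*)·-120.5196]/1.44 = -53.6000. B = V − Δ·S = -109.8800.
(1,1): S=125.1600. Δ = (V_up−V_dn)/(S_up−S_dn) = (28.2612−-74.3700)/(186.4884−83.8572) = 1.0000. V = [p*·28.2612 + (1−p*)·-74.3700]/1.44 = 15.2800. B = V − Δ·S = -109.8800.
(0,0): S=84.0000. Δ = (V_up−V_dn)/(S_up−S_dn) = (15.2800−-53.6000)/(125.1600−56.2800) = 1.0000. V = [p*·15.2800 + (1−p*)·-53.6000]/1.44 = 7.6944. B = V − Δ·S = -76.3056.
Self-financing check: at every node Δ·S+B equals the discounted successor values.

(0,0): Delta=1.0000 Bond=-76.3056
(1,0): Delta=1.0000 Bond=-109.8800
(1,1): Delta=1.0000 Bond=-109.8800
(2,0): Delta=1.0000 Bond=-158.2272
(2,1): Delta=1.0000 Bond=-158.2272
(2,2): Delta=1.0000 Bond=-158.2272
(3,0): Delta=1.0000 Bond=-227.8472
(3,1): Delta=1.0000 Bond=-227.8472
(3,2): Delta=1.0000 Bond=-227.8472
(3,3): Delta=1.0000 Bond=-227.8472
V0=7.6944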